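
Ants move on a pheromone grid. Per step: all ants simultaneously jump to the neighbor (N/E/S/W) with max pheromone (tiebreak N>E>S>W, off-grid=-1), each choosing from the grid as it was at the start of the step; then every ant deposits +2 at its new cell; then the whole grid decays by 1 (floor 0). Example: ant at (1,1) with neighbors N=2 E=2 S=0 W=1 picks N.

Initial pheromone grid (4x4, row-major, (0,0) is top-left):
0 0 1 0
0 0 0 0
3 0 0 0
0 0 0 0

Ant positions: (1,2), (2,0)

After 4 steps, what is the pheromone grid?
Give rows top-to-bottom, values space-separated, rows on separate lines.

After step 1: ants at (0,2),(1,0)
  0 0 2 0
  1 0 0 0
  2 0 0 0
  0 0 0 0
After step 2: ants at (0,3),(2,0)
  0 0 1 1
  0 0 0 0
  3 0 0 0
  0 0 0 0
After step 3: ants at (0,2),(1,0)
  0 0 2 0
  1 0 0 0
  2 0 0 0
  0 0 0 0
After step 4: ants at (0,3),(2,0)
  0 0 1 1
  0 0 0 0
  3 0 0 0
  0 0 0 0

0 0 1 1
0 0 0 0
3 0 0 0
0 0 0 0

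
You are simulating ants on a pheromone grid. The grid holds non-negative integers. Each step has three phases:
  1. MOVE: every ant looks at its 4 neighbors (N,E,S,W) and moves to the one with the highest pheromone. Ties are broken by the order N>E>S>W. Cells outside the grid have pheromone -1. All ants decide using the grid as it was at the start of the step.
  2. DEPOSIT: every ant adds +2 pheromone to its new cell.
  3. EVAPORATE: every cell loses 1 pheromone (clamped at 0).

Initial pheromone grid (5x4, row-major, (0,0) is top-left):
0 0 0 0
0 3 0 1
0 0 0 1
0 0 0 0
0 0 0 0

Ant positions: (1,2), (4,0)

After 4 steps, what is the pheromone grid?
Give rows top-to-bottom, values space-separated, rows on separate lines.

After step 1: ants at (1,1),(3,0)
  0 0 0 0
  0 4 0 0
  0 0 0 0
  1 0 0 0
  0 0 0 0
After step 2: ants at (0,1),(2,0)
  0 1 0 0
  0 3 0 0
  1 0 0 0
  0 0 0 0
  0 0 0 0
After step 3: ants at (1,1),(1,0)
  0 0 0 0
  1 4 0 0
  0 0 0 0
  0 0 0 0
  0 0 0 0
After step 4: ants at (1,0),(1,1)
  0 0 0 0
  2 5 0 0
  0 0 0 0
  0 0 0 0
  0 0 0 0

0 0 0 0
2 5 0 0
0 0 0 0
0 0 0 0
0 0 0 0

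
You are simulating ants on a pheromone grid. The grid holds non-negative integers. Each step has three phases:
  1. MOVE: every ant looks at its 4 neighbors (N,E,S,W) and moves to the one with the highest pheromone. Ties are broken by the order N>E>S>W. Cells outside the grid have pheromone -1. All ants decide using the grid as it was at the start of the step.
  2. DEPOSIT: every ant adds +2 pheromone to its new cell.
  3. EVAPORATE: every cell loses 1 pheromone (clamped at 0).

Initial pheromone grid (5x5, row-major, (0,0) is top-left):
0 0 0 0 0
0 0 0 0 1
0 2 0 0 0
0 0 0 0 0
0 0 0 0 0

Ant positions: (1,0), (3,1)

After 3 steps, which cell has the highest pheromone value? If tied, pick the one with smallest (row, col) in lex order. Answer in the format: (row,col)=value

Answer: (2,1)=3

Derivation:
Step 1: ant0:(1,0)->N->(0,0) | ant1:(3,1)->N->(2,1)
  grid max=3 at (2,1)
Step 2: ant0:(0,0)->E->(0,1) | ant1:(2,1)->N->(1,1)
  grid max=2 at (2,1)
Step 3: ant0:(0,1)->S->(1,1) | ant1:(1,1)->S->(2,1)
  grid max=3 at (2,1)
Final grid:
  0 0 0 0 0
  0 2 0 0 0
  0 3 0 0 0
  0 0 0 0 0
  0 0 0 0 0
Max pheromone 3 at (2,1)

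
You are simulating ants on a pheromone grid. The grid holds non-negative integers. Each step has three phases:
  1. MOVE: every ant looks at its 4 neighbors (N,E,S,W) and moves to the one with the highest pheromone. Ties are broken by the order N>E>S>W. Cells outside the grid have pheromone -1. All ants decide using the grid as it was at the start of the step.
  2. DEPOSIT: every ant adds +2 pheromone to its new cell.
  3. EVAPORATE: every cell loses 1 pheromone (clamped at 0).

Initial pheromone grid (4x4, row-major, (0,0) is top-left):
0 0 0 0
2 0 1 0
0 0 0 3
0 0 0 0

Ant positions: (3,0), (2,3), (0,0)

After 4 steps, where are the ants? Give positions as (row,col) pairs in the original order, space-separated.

Step 1: ant0:(3,0)->N->(2,0) | ant1:(2,3)->N->(1,3) | ant2:(0,0)->S->(1,0)
  grid max=3 at (1,0)
Step 2: ant0:(2,0)->N->(1,0) | ant1:(1,3)->S->(2,3) | ant2:(1,0)->S->(2,0)
  grid max=4 at (1,0)
Step 3: ant0:(1,0)->S->(2,0) | ant1:(2,3)->N->(1,3) | ant2:(2,0)->N->(1,0)
  grid max=5 at (1,0)
Step 4: ant0:(2,0)->N->(1,0) | ant1:(1,3)->S->(2,3) | ant2:(1,0)->S->(2,0)
  grid max=6 at (1,0)

(1,0) (2,3) (2,0)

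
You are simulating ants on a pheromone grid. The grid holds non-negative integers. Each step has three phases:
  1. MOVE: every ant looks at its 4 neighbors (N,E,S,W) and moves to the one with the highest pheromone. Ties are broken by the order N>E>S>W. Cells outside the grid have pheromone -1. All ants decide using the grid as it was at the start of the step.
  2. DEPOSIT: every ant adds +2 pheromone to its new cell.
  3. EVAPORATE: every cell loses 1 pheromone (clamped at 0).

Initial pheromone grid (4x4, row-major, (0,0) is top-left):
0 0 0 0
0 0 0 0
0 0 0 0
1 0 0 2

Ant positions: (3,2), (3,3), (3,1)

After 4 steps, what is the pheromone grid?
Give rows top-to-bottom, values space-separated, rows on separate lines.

After step 1: ants at (3,3),(2,3),(3,0)
  0 0 0 0
  0 0 0 0
  0 0 0 1
  2 0 0 3
After step 2: ants at (2,3),(3,3),(2,0)
  0 0 0 0
  0 0 0 0
  1 0 0 2
  1 0 0 4
After step 3: ants at (3,3),(2,3),(3,0)
  0 0 0 0
  0 0 0 0
  0 0 0 3
  2 0 0 5
After step 4: ants at (2,3),(3,3),(2,0)
  0 0 0 0
  0 0 0 0
  1 0 0 4
  1 0 0 6

0 0 0 0
0 0 0 0
1 0 0 4
1 0 0 6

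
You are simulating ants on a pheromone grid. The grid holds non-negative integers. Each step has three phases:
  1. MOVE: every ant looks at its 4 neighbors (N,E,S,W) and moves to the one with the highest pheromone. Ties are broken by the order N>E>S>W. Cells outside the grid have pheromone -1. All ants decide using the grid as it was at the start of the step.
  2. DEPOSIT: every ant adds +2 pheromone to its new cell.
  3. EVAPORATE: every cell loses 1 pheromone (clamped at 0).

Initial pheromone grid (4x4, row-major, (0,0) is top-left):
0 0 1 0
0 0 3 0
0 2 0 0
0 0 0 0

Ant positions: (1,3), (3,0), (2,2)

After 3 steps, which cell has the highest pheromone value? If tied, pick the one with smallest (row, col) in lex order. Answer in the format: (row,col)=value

Step 1: ant0:(1,3)->W->(1,2) | ant1:(3,0)->N->(2,0) | ant2:(2,2)->N->(1,2)
  grid max=6 at (1,2)
Step 2: ant0:(1,2)->N->(0,2) | ant1:(2,0)->E->(2,1) | ant2:(1,2)->N->(0,2)
  grid max=5 at (1,2)
Step 3: ant0:(0,2)->S->(1,2) | ant1:(2,1)->N->(1,1) | ant2:(0,2)->S->(1,2)
  grid max=8 at (1,2)
Final grid:
  0 0 2 0
  0 1 8 0
  0 1 0 0
  0 0 0 0
Max pheromone 8 at (1,2)

Answer: (1,2)=8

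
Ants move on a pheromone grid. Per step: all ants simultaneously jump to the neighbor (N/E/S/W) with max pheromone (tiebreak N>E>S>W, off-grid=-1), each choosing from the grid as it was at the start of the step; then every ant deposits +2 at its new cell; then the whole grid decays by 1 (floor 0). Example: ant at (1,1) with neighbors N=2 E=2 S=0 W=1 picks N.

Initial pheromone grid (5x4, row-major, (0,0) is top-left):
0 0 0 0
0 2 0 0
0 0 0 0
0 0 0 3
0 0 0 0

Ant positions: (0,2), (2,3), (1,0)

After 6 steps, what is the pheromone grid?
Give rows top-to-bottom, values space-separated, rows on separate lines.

After step 1: ants at (0,3),(3,3),(1,1)
  0 0 0 1
  0 3 0 0
  0 0 0 0
  0 0 0 4
  0 0 0 0
After step 2: ants at (1,3),(2,3),(0,1)
  0 1 0 0
  0 2 0 1
  0 0 0 1
  0 0 0 3
  0 0 0 0
After step 3: ants at (2,3),(3,3),(1,1)
  0 0 0 0
  0 3 0 0
  0 0 0 2
  0 0 0 4
  0 0 0 0
After step 4: ants at (3,3),(2,3),(0,1)
  0 1 0 0
  0 2 0 0
  0 0 0 3
  0 0 0 5
  0 0 0 0
After step 5: ants at (2,3),(3,3),(1,1)
  0 0 0 0
  0 3 0 0
  0 0 0 4
  0 0 0 6
  0 0 0 0
After step 6: ants at (3,3),(2,3),(0,1)
  0 1 0 0
  0 2 0 0
  0 0 0 5
  0 0 0 7
  0 0 0 0

0 1 0 0
0 2 0 0
0 0 0 5
0 0 0 7
0 0 0 0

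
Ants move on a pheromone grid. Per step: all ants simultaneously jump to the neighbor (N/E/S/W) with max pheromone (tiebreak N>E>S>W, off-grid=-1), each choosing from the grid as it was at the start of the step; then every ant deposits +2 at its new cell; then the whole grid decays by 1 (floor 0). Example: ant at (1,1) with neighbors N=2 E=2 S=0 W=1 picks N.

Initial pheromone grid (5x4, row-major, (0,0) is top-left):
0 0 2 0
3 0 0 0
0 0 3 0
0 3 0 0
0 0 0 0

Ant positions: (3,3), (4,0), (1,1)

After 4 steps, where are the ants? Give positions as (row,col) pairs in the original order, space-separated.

Step 1: ant0:(3,3)->N->(2,3) | ant1:(4,0)->N->(3,0) | ant2:(1,1)->W->(1,0)
  grid max=4 at (1,0)
Step 2: ant0:(2,3)->W->(2,2) | ant1:(3,0)->E->(3,1) | ant2:(1,0)->N->(0,0)
  grid max=3 at (1,0)
Step 3: ant0:(2,2)->N->(1,2) | ant1:(3,1)->N->(2,1) | ant2:(0,0)->S->(1,0)
  grid max=4 at (1,0)
Step 4: ant0:(1,2)->S->(2,2) | ant1:(2,1)->E->(2,2) | ant2:(1,0)->N->(0,0)
  grid max=5 at (2,2)

(2,2) (2,2) (0,0)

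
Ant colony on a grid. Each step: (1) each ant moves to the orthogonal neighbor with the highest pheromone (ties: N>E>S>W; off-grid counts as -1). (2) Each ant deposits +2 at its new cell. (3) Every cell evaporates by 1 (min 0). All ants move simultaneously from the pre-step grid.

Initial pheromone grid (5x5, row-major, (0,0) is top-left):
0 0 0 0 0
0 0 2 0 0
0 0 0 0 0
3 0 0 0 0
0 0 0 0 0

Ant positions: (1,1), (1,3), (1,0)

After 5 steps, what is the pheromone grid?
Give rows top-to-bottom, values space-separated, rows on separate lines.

After step 1: ants at (1,2),(1,2),(0,0)
  1 0 0 0 0
  0 0 5 0 0
  0 0 0 0 0
  2 0 0 0 0
  0 0 0 0 0
After step 2: ants at (0,2),(0,2),(0,1)
  0 1 3 0 0
  0 0 4 0 0
  0 0 0 0 0
  1 0 0 0 0
  0 0 0 0 0
After step 3: ants at (1,2),(1,2),(0,2)
  0 0 4 0 0
  0 0 7 0 0
  0 0 0 0 0
  0 0 0 0 0
  0 0 0 0 0
After step 4: ants at (0,2),(0,2),(1,2)
  0 0 7 0 0
  0 0 8 0 0
  0 0 0 0 0
  0 0 0 0 0
  0 0 0 0 0
After step 5: ants at (1,2),(1,2),(0,2)
  0 0 8 0 0
  0 0 11 0 0
  0 0 0 0 0
  0 0 0 0 0
  0 0 0 0 0

0 0 8 0 0
0 0 11 0 0
0 0 0 0 0
0 0 0 0 0
0 0 0 0 0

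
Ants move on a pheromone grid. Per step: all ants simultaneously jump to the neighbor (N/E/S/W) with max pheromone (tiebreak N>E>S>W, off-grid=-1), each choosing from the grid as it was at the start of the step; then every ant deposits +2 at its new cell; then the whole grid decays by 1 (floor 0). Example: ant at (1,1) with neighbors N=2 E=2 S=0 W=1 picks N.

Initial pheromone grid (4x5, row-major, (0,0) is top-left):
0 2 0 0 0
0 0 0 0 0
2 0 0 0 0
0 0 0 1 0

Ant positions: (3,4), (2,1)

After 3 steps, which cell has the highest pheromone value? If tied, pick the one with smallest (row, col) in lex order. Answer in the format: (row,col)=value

Step 1: ant0:(3,4)->W->(3,3) | ant1:(2,1)->W->(2,0)
  grid max=3 at (2,0)
Step 2: ant0:(3,3)->N->(2,3) | ant1:(2,0)->N->(1,0)
  grid max=2 at (2,0)
Step 3: ant0:(2,3)->S->(3,3) | ant1:(1,0)->S->(2,0)
  grid max=3 at (2,0)
Final grid:
  0 0 0 0 0
  0 0 0 0 0
  3 0 0 0 0
  0 0 0 2 0
Max pheromone 3 at (2,0)

Answer: (2,0)=3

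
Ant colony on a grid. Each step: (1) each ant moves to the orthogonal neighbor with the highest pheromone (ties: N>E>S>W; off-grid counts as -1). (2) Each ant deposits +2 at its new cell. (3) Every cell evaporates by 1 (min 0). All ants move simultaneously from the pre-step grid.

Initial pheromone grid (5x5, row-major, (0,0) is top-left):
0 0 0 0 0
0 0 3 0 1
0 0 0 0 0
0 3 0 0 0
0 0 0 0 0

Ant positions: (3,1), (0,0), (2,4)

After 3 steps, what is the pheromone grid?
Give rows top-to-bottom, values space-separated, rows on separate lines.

After step 1: ants at (2,1),(0,1),(1,4)
  0 1 0 0 0
  0 0 2 0 2
  0 1 0 0 0
  0 2 0 0 0
  0 0 0 0 0
After step 2: ants at (3,1),(0,2),(0,4)
  0 0 1 0 1
  0 0 1 0 1
  0 0 0 0 0
  0 3 0 0 0
  0 0 0 0 0
After step 3: ants at (2,1),(1,2),(1,4)
  0 0 0 0 0
  0 0 2 0 2
  0 1 0 0 0
  0 2 0 0 0
  0 0 0 0 0

0 0 0 0 0
0 0 2 0 2
0 1 0 0 0
0 2 0 0 0
0 0 0 0 0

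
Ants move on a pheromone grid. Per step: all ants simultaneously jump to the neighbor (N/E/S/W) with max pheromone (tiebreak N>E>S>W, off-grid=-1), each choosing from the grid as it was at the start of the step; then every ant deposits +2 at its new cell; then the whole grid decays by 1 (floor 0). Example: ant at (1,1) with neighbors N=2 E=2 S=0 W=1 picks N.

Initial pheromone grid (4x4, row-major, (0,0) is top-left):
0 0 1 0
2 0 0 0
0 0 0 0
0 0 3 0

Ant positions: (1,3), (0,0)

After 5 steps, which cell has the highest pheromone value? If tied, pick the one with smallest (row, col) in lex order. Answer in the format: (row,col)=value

Step 1: ant0:(1,3)->N->(0,3) | ant1:(0,0)->S->(1,0)
  grid max=3 at (1,0)
Step 2: ant0:(0,3)->S->(1,3) | ant1:(1,0)->N->(0,0)
  grid max=2 at (1,0)
Step 3: ant0:(1,3)->N->(0,3) | ant1:(0,0)->S->(1,0)
  grid max=3 at (1,0)
Step 4: ant0:(0,3)->S->(1,3) | ant1:(1,0)->N->(0,0)
  grid max=2 at (1,0)
Step 5: ant0:(1,3)->N->(0,3) | ant1:(0,0)->S->(1,0)
  grid max=3 at (1,0)
Final grid:
  0 0 0 1
  3 0 0 0
  0 0 0 0
  0 0 0 0
Max pheromone 3 at (1,0)

Answer: (1,0)=3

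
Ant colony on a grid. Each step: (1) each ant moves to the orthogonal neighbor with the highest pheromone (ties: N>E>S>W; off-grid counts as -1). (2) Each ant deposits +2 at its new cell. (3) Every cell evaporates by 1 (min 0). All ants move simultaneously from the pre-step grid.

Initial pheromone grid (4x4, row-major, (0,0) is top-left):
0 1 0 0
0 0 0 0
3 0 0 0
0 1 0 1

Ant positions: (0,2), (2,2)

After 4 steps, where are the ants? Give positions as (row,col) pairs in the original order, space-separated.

Step 1: ant0:(0,2)->W->(0,1) | ant1:(2,2)->N->(1,2)
  grid max=2 at (0,1)
Step 2: ant0:(0,1)->E->(0,2) | ant1:(1,2)->N->(0,2)
  grid max=3 at (0,2)
Step 3: ant0:(0,2)->W->(0,1) | ant1:(0,2)->W->(0,1)
  grid max=4 at (0,1)
Step 4: ant0:(0,1)->E->(0,2) | ant1:(0,1)->E->(0,2)
  grid max=5 at (0,2)

(0,2) (0,2)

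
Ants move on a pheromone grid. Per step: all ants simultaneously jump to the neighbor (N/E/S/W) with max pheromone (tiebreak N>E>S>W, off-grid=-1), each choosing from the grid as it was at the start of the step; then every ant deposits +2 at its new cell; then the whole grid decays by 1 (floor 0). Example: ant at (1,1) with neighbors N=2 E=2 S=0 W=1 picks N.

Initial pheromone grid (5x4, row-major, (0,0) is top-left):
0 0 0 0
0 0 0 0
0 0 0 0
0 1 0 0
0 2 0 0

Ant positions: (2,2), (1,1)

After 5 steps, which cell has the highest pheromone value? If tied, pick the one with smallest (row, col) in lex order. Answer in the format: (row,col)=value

Answer: (0,3)=5

Derivation:
Step 1: ant0:(2,2)->N->(1,2) | ant1:(1,1)->N->(0,1)
  grid max=1 at (0,1)
Step 2: ant0:(1,2)->N->(0,2) | ant1:(0,1)->E->(0,2)
  grid max=3 at (0,2)
Step 3: ant0:(0,2)->E->(0,3) | ant1:(0,2)->E->(0,3)
  grid max=3 at (0,3)
Step 4: ant0:(0,3)->W->(0,2) | ant1:(0,3)->W->(0,2)
  grid max=5 at (0,2)
Step 5: ant0:(0,2)->E->(0,3) | ant1:(0,2)->E->(0,3)
  grid max=5 at (0,3)
Final grid:
  0 0 4 5
  0 0 0 0
  0 0 0 0
  0 0 0 0
  0 0 0 0
Max pheromone 5 at (0,3)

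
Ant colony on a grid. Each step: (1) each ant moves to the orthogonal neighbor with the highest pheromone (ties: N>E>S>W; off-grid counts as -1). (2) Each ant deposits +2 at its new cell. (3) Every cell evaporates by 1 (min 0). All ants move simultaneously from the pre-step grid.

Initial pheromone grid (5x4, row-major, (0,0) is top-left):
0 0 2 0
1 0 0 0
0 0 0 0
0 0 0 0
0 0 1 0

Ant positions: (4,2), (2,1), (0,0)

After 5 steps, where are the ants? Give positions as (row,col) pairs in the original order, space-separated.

Step 1: ant0:(4,2)->N->(3,2) | ant1:(2,1)->N->(1,1) | ant2:(0,0)->S->(1,0)
  grid max=2 at (1,0)
Step 2: ant0:(3,2)->N->(2,2) | ant1:(1,1)->W->(1,0) | ant2:(1,0)->E->(1,1)
  grid max=3 at (1,0)
Step 3: ant0:(2,2)->N->(1,2) | ant1:(1,0)->E->(1,1) | ant2:(1,1)->W->(1,0)
  grid max=4 at (1,0)
Step 4: ant0:(1,2)->W->(1,1) | ant1:(1,1)->W->(1,0) | ant2:(1,0)->E->(1,1)
  grid max=6 at (1,1)
Step 5: ant0:(1,1)->W->(1,0) | ant1:(1,0)->E->(1,1) | ant2:(1,1)->W->(1,0)
  grid max=8 at (1,0)

(1,0) (1,1) (1,0)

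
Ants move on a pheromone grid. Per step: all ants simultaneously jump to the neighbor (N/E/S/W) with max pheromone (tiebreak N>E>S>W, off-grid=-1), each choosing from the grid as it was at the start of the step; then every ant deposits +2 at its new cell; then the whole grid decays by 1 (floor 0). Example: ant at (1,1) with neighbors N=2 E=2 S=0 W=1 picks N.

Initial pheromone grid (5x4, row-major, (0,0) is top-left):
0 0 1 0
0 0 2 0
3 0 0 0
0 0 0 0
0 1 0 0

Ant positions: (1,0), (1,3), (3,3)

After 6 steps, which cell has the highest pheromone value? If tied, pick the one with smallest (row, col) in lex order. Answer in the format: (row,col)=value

Step 1: ant0:(1,0)->S->(2,0) | ant1:(1,3)->W->(1,2) | ant2:(3,3)->N->(2,3)
  grid max=4 at (2,0)
Step 2: ant0:(2,0)->N->(1,0) | ant1:(1,2)->N->(0,2) | ant2:(2,3)->N->(1,3)
  grid max=3 at (2,0)
Step 3: ant0:(1,0)->S->(2,0) | ant1:(0,2)->S->(1,2) | ant2:(1,3)->W->(1,2)
  grid max=5 at (1,2)
Step 4: ant0:(2,0)->N->(1,0) | ant1:(1,2)->N->(0,2) | ant2:(1,2)->N->(0,2)
  grid max=4 at (1,2)
Step 5: ant0:(1,0)->S->(2,0) | ant1:(0,2)->S->(1,2) | ant2:(0,2)->S->(1,2)
  grid max=7 at (1,2)
Step 6: ant0:(2,0)->N->(1,0) | ant1:(1,2)->N->(0,2) | ant2:(1,2)->N->(0,2)
  grid max=6 at (1,2)
Final grid:
  0 0 5 0
  1 0 6 0
  3 0 0 0
  0 0 0 0
  0 0 0 0
Max pheromone 6 at (1,2)

Answer: (1,2)=6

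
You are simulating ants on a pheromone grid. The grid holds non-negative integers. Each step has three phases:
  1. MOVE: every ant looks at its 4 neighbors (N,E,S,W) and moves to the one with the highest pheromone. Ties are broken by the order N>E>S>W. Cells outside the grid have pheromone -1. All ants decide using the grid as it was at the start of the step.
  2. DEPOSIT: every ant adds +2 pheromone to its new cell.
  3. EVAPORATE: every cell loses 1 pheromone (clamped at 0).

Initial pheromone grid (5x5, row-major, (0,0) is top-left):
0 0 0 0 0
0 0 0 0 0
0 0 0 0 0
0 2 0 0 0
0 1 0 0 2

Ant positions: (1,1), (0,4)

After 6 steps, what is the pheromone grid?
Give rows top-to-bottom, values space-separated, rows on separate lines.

After step 1: ants at (0,1),(1,4)
  0 1 0 0 0
  0 0 0 0 1
  0 0 0 0 0
  0 1 0 0 0
  0 0 0 0 1
After step 2: ants at (0,2),(0,4)
  0 0 1 0 1
  0 0 0 0 0
  0 0 0 0 0
  0 0 0 0 0
  0 0 0 0 0
After step 3: ants at (0,3),(1,4)
  0 0 0 1 0
  0 0 0 0 1
  0 0 0 0 0
  0 0 0 0 0
  0 0 0 0 0
After step 4: ants at (0,4),(0,4)
  0 0 0 0 3
  0 0 0 0 0
  0 0 0 0 0
  0 0 0 0 0
  0 0 0 0 0
After step 5: ants at (1,4),(1,4)
  0 0 0 0 2
  0 0 0 0 3
  0 0 0 0 0
  0 0 0 0 0
  0 0 0 0 0
After step 6: ants at (0,4),(0,4)
  0 0 0 0 5
  0 0 0 0 2
  0 0 0 0 0
  0 0 0 0 0
  0 0 0 0 0

0 0 0 0 5
0 0 0 0 2
0 0 0 0 0
0 0 0 0 0
0 0 0 0 0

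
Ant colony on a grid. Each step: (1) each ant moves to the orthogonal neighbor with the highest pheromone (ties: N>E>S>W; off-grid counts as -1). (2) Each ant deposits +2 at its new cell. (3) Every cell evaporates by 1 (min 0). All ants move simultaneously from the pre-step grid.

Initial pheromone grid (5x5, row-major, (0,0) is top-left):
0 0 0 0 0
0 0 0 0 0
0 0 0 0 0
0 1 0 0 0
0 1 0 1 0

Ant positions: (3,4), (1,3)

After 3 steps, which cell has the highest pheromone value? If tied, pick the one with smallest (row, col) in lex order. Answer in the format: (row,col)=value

Answer: (0,4)=2

Derivation:
Step 1: ant0:(3,4)->N->(2,4) | ant1:(1,3)->N->(0,3)
  grid max=1 at (0,3)
Step 2: ant0:(2,4)->N->(1,4) | ant1:(0,3)->E->(0,4)
  grid max=1 at (0,4)
Step 3: ant0:(1,4)->N->(0,4) | ant1:(0,4)->S->(1,4)
  grid max=2 at (0,4)
Final grid:
  0 0 0 0 2
  0 0 0 0 2
  0 0 0 0 0
  0 0 0 0 0
  0 0 0 0 0
Max pheromone 2 at (0,4)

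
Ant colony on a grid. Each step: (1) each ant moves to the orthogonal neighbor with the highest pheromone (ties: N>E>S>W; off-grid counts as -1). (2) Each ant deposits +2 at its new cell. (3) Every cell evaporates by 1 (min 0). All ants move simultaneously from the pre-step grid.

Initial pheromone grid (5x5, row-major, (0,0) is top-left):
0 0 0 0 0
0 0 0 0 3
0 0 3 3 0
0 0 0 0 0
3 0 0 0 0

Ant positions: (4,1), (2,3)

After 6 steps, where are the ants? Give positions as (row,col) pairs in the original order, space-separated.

Step 1: ant0:(4,1)->W->(4,0) | ant1:(2,3)->W->(2,2)
  grid max=4 at (2,2)
Step 2: ant0:(4,0)->N->(3,0) | ant1:(2,2)->E->(2,3)
  grid max=3 at (2,2)
Step 3: ant0:(3,0)->S->(4,0) | ant1:(2,3)->W->(2,2)
  grid max=4 at (2,2)
Step 4: ant0:(4,0)->N->(3,0) | ant1:(2,2)->E->(2,3)
  grid max=3 at (2,2)
Step 5: ant0:(3,0)->S->(4,0) | ant1:(2,3)->W->(2,2)
  grid max=4 at (2,2)
Step 6: ant0:(4,0)->N->(3,0) | ant1:(2,2)->E->(2,3)
  grid max=3 at (2,2)

(3,0) (2,3)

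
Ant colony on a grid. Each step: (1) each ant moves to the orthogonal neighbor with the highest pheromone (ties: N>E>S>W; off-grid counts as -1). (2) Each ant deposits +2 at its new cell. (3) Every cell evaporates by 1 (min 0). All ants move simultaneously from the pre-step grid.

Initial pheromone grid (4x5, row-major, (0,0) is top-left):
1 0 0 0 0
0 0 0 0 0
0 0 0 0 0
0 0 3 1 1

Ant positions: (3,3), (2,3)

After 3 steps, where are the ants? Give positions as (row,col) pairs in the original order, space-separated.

Step 1: ant0:(3,3)->W->(3,2) | ant1:(2,3)->S->(3,3)
  grid max=4 at (3,2)
Step 2: ant0:(3,2)->E->(3,3) | ant1:(3,3)->W->(3,2)
  grid max=5 at (3,2)
Step 3: ant0:(3,3)->W->(3,2) | ant1:(3,2)->E->(3,3)
  grid max=6 at (3,2)

(3,2) (3,3)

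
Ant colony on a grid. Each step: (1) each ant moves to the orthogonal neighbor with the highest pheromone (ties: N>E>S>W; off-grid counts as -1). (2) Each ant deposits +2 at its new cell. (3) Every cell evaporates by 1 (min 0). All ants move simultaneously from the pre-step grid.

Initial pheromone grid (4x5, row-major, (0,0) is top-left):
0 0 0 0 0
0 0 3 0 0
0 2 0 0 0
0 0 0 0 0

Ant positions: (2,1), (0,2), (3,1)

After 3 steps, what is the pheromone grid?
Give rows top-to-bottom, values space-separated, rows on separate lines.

After step 1: ants at (1,1),(1,2),(2,1)
  0 0 0 0 0
  0 1 4 0 0
  0 3 0 0 0
  0 0 0 0 0
After step 2: ants at (1,2),(1,1),(1,1)
  0 0 0 0 0
  0 4 5 0 0
  0 2 0 0 0
  0 0 0 0 0
After step 3: ants at (1,1),(1,2),(1,2)
  0 0 0 0 0
  0 5 8 0 0
  0 1 0 0 0
  0 0 0 0 0

0 0 0 0 0
0 5 8 0 0
0 1 0 0 0
0 0 0 0 0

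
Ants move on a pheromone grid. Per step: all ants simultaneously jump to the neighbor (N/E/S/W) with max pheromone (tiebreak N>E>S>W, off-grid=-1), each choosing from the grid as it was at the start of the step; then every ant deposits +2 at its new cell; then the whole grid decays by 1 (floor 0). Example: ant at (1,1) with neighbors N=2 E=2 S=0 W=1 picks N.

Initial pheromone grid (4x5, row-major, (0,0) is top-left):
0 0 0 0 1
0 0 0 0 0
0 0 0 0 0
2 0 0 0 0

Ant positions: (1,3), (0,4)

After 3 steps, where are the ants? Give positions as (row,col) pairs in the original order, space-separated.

Step 1: ant0:(1,3)->N->(0,3) | ant1:(0,4)->S->(1,4)
  grid max=1 at (0,3)
Step 2: ant0:(0,3)->E->(0,4) | ant1:(1,4)->N->(0,4)
  grid max=3 at (0,4)
Step 3: ant0:(0,4)->S->(1,4) | ant1:(0,4)->S->(1,4)
  grid max=3 at (1,4)

(1,4) (1,4)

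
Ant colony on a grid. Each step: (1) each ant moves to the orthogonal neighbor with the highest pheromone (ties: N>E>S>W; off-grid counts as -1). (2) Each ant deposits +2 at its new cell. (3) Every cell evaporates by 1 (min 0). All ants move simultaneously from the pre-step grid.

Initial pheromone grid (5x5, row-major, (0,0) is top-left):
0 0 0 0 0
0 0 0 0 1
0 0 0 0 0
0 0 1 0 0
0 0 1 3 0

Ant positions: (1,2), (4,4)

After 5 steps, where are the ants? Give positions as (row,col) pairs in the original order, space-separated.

Step 1: ant0:(1,2)->N->(0,2) | ant1:(4,4)->W->(4,3)
  grid max=4 at (4,3)
Step 2: ant0:(0,2)->E->(0,3) | ant1:(4,3)->N->(3,3)
  grid max=3 at (4,3)
Step 3: ant0:(0,3)->E->(0,4) | ant1:(3,3)->S->(4,3)
  grid max=4 at (4,3)
Step 4: ant0:(0,4)->S->(1,4) | ant1:(4,3)->N->(3,3)
  grid max=3 at (4,3)
Step 5: ant0:(1,4)->N->(0,4) | ant1:(3,3)->S->(4,3)
  grid max=4 at (4,3)

(0,4) (4,3)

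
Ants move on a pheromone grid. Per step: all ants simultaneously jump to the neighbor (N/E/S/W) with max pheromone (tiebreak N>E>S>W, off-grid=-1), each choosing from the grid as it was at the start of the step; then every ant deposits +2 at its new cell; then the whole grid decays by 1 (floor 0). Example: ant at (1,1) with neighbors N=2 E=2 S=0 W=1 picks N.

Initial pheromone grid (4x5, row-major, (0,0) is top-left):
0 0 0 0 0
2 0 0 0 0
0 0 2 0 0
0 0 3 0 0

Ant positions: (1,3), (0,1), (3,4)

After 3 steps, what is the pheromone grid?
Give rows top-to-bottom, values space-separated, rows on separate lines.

After step 1: ants at (0,3),(0,2),(2,4)
  0 0 1 1 0
  1 0 0 0 0
  0 0 1 0 1
  0 0 2 0 0
After step 2: ants at (0,2),(0,3),(1,4)
  0 0 2 2 0
  0 0 0 0 1
  0 0 0 0 0
  0 0 1 0 0
After step 3: ants at (0,3),(0,2),(0,4)
  0 0 3 3 1
  0 0 0 0 0
  0 0 0 0 0
  0 0 0 0 0

0 0 3 3 1
0 0 0 0 0
0 0 0 0 0
0 0 0 0 0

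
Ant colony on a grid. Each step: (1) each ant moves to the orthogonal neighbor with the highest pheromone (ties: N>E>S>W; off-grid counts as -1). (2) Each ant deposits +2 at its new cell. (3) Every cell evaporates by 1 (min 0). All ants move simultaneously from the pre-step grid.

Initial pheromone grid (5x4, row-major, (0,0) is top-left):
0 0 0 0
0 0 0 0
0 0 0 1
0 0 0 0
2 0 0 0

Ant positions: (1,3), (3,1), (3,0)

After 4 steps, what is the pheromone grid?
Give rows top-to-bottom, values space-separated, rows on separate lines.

After step 1: ants at (2,3),(2,1),(4,0)
  0 0 0 0
  0 0 0 0
  0 1 0 2
  0 0 0 0
  3 0 0 0
After step 2: ants at (1,3),(1,1),(3,0)
  0 0 0 0
  0 1 0 1
  0 0 0 1
  1 0 0 0
  2 0 0 0
After step 3: ants at (2,3),(0,1),(4,0)
  0 1 0 0
  0 0 0 0
  0 0 0 2
  0 0 0 0
  3 0 0 0
After step 4: ants at (1,3),(0,2),(3,0)
  0 0 1 0
  0 0 0 1
  0 0 0 1
  1 0 0 0
  2 0 0 0

0 0 1 0
0 0 0 1
0 0 0 1
1 0 0 0
2 0 0 0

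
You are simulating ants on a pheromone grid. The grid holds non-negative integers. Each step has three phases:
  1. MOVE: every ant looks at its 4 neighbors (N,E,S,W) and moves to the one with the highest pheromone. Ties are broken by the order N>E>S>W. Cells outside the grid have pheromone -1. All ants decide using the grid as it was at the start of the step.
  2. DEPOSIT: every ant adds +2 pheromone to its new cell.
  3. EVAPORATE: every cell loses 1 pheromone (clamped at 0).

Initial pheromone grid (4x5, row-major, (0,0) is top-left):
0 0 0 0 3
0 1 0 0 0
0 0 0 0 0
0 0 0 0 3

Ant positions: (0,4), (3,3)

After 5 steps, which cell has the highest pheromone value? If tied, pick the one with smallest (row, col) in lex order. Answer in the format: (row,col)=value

Step 1: ant0:(0,4)->S->(1,4) | ant1:(3,3)->E->(3,4)
  grid max=4 at (3,4)
Step 2: ant0:(1,4)->N->(0,4) | ant1:(3,4)->N->(2,4)
  grid max=3 at (0,4)
Step 3: ant0:(0,4)->S->(1,4) | ant1:(2,4)->S->(3,4)
  grid max=4 at (3,4)
Step 4: ant0:(1,4)->N->(0,4) | ant1:(3,4)->N->(2,4)
  grid max=3 at (0,4)
Step 5: ant0:(0,4)->S->(1,4) | ant1:(2,4)->S->(3,4)
  grid max=4 at (3,4)
Final grid:
  0 0 0 0 2
  0 0 0 0 1
  0 0 0 0 0
  0 0 0 0 4
Max pheromone 4 at (3,4)

Answer: (3,4)=4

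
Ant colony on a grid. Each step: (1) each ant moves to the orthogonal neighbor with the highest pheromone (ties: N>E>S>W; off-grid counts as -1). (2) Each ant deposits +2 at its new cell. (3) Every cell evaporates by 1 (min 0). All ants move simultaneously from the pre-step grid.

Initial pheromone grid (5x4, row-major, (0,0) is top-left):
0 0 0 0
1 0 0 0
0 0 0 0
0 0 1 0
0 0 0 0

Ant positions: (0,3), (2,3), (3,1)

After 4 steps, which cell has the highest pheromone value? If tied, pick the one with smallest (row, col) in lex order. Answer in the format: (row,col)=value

Step 1: ant0:(0,3)->S->(1,3) | ant1:(2,3)->N->(1,3) | ant2:(3,1)->E->(3,2)
  grid max=3 at (1,3)
Step 2: ant0:(1,3)->N->(0,3) | ant1:(1,3)->N->(0,3) | ant2:(3,2)->N->(2,2)
  grid max=3 at (0,3)
Step 3: ant0:(0,3)->S->(1,3) | ant1:(0,3)->S->(1,3) | ant2:(2,2)->S->(3,2)
  grid max=5 at (1,3)
Step 4: ant0:(1,3)->N->(0,3) | ant1:(1,3)->N->(0,3) | ant2:(3,2)->N->(2,2)
  grid max=5 at (0,3)
Final grid:
  0 0 0 5
  0 0 0 4
  0 0 1 0
  0 0 1 0
  0 0 0 0
Max pheromone 5 at (0,3)

Answer: (0,3)=5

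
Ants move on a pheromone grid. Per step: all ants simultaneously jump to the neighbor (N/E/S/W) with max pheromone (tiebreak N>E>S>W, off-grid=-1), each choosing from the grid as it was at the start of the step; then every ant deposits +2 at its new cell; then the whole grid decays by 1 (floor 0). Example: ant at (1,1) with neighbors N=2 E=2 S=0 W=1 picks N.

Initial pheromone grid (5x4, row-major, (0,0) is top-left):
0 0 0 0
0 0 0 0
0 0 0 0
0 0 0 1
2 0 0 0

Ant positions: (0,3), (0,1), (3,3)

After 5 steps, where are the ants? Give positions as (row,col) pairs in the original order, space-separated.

Step 1: ant0:(0,3)->S->(1,3) | ant1:(0,1)->E->(0,2) | ant2:(3,3)->N->(2,3)
  grid max=1 at (0,2)
Step 2: ant0:(1,3)->S->(2,3) | ant1:(0,2)->E->(0,3) | ant2:(2,3)->N->(1,3)
  grid max=2 at (1,3)
Step 3: ant0:(2,3)->N->(1,3) | ant1:(0,3)->S->(1,3) | ant2:(1,3)->S->(2,3)
  grid max=5 at (1,3)
Step 4: ant0:(1,3)->S->(2,3) | ant1:(1,3)->S->(2,3) | ant2:(2,3)->N->(1,3)
  grid max=6 at (1,3)
Step 5: ant0:(2,3)->N->(1,3) | ant1:(2,3)->N->(1,3) | ant2:(1,3)->S->(2,3)
  grid max=9 at (1,3)

(1,3) (1,3) (2,3)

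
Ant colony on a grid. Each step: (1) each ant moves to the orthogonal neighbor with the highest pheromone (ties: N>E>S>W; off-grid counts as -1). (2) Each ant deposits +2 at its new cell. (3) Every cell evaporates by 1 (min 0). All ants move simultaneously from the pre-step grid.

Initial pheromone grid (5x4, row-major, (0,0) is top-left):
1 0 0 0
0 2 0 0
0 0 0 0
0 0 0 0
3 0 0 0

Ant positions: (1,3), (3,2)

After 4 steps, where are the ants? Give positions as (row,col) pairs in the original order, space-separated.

Step 1: ant0:(1,3)->N->(0,3) | ant1:(3,2)->N->(2,2)
  grid max=2 at (4,0)
Step 2: ant0:(0,3)->S->(1,3) | ant1:(2,2)->N->(1,2)
  grid max=1 at (1,2)
Step 3: ant0:(1,3)->W->(1,2) | ant1:(1,2)->E->(1,3)
  grid max=2 at (1,2)
Step 4: ant0:(1,2)->E->(1,3) | ant1:(1,3)->W->(1,2)
  grid max=3 at (1,2)

(1,3) (1,2)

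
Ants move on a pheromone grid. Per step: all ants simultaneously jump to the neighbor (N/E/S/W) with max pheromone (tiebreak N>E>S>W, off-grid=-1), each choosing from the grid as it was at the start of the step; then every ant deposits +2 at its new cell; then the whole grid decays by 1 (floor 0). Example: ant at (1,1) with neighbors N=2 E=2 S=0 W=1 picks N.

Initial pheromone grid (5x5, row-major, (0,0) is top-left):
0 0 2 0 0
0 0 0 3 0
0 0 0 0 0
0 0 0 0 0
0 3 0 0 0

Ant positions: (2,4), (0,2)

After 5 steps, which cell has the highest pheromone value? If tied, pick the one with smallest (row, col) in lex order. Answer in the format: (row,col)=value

Answer: (1,3)=6

Derivation:
Step 1: ant0:(2,4)->N->(1,4) | ant1:(0,2)->E->(0,3)
  grid max=2 at (1,3)
Step 2: ant0:(1,4)->W->(1,3) | ant1:(0,3)->S->(1,3)
  grid max=5 at (1,3)
Step 3: ant0:(1,3)->N->(0,3) | ant1:(1,3)->N->(0,3)
  grid max=4 at (1,3)
Step 4: ant0:(0,3)->S->(1,3) | ant1:(0,3)->S->(1,3)
  grid max=7 at (1,3)
Step 5: ant0:(1,3)->N->(0,3) | ant1:(1,3)->N->(0,3)
  grid max=6 at (1,3)
Final grid:
  0 0 0 5 0
  0 0 0 6 0
  0 0 0 0 0
  0 0 0 0 0
  0 0 0 0 0
Max pheromone 6 at (1,3)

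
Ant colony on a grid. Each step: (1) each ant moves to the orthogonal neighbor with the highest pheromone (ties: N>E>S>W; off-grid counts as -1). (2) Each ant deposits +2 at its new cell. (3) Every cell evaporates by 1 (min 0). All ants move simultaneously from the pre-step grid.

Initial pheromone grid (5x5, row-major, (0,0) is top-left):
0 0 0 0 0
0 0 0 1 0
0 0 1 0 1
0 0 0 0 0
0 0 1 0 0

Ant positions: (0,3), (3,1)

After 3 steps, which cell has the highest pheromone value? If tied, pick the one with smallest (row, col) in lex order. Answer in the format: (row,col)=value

Answer: (1,3)=2

Derivation:
Step 1: ant0:(0,3)->S->(1,3) | ant1:(3,1)->N->(2,1)
  grid max=2 at (1,3)
Step 2: ant0:(1,3)->N->(0,3) | ant1:(2,1)->N->(1,1)
  grid max=1 at (0,3)
Step 3: ant0:(0,3)->S->(1,3) | ant1:(1,1)->N->(0,1)
  grid max=2 at (1,3)
Final grid:
  0 1 0 0 0
  0 0 0 2 0
  0 0 0 0 0
  0 0 0 0 0
  0 0 0 0 0
Max pheromone 2 at (1,3)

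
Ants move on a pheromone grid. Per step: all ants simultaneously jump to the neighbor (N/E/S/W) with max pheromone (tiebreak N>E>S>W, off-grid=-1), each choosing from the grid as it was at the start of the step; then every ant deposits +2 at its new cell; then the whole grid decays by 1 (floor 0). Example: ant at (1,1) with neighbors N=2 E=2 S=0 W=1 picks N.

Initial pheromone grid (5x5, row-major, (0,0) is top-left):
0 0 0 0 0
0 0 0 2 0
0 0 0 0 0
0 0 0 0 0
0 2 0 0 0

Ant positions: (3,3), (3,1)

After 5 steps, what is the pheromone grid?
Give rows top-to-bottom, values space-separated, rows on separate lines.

After step 1: ants at (2,3),(4,1)
  0 0 0 0 0
  0 0 0 1 0
  0 0 0 1 0
  0 0 0 0 0
  0 3 0 0 0
After step 2: ants at (1,3),(3,1)
  0 0 0 0 0
  0 0 0 2 0
  0 0 0 0 0
  0 1 0 0 0
  0 2 0 0 0
After step 3: ants at (0,3),(4,1)
  0 0 0 1 0
  0 0 0 1 0
  0 0 0 0 0
  0 0 0 0 0
  0 3 0 0 0
After step 4: ants at (1,3),(3,1)
  0 0 0 0 0
  0 0 0 2 0
  0 0 0 0 0
  0 1 0 0 0
  0 2 0 0 0
After step 5: ants at (0,3),(4,1)
  0 0 0 1 0
  0 0 0 1 0
  0 0 0 0 0
  0 0 0 0 0
  0 3 0 0 0

0 0 0 1 0
0 0 0 1 0
0 0 0 0 0
0 0 0 0 0
0 3 0 0 0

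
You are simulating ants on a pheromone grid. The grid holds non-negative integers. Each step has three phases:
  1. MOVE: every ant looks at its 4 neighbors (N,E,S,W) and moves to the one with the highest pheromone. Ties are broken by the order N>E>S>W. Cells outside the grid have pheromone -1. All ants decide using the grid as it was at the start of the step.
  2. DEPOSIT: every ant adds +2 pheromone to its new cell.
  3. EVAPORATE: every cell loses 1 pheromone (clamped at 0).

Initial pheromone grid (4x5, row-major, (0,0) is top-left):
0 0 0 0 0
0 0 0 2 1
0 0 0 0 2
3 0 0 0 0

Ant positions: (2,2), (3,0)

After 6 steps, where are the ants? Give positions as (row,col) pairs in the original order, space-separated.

Step 1: ant0:(2,2)->N->(1,2) | ant1:(3,0)->N->(2,0)
  grid max=2 at (3,0)
Step 2: ant0:(1,2)->E->(1,3) | ant1:(2,0)->S->(3,0)
  grid max=3 at (3,0)
Step 3: ant0:(1,3)->N->(0,3) | ant1:(3,0)->N->(2,0)
  grid max=2 at (3,0)
Step 4: ant0:(0,3)->S->(1,3) | ant1:(2,0)->S->(3,0)
  grid max=3 at (3,0)
Step 5: ant0:(1,3)->N->(0,3) | ant1:(3,0)->N->(2,0)
  grid max=2 at (3,0)
Step 6: ant0:(0,3)->S->(1,3) | ant1:(2,0)->S->(3,0)
  grid max=3 at (3,0)

(1,3) (3,0)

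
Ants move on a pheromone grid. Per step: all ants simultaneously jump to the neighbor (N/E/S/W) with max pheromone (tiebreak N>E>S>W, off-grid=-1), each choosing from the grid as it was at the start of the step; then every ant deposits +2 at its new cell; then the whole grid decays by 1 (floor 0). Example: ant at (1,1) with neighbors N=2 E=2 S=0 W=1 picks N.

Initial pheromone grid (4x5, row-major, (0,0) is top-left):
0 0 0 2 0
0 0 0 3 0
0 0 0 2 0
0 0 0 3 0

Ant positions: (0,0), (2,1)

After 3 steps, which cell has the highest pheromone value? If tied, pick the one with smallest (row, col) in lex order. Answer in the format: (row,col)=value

Answer: (0,1)=3

Derivation:
Step 1: ant0:(0,0)->E->(0,1) | ant1:(2,1)->N->(1,1)
  grid max=2 at (1,3)
Step 2: ant0:(0,1)->S->(1,1) | ant1:(1,1)->N->(0,1)
  grid max=2 at (0,1)
Step 3: ant0:(1,1)->N->(0,1) | ant1:(0,1)->S->(1,1)
  grid max=3 at (0,1)
Final grid:
  0 3 0 0 0
  0 3 0 0 0
  0 0 0 0 0
  0 0 0 0 0
Max pheromone 3 at (0,1)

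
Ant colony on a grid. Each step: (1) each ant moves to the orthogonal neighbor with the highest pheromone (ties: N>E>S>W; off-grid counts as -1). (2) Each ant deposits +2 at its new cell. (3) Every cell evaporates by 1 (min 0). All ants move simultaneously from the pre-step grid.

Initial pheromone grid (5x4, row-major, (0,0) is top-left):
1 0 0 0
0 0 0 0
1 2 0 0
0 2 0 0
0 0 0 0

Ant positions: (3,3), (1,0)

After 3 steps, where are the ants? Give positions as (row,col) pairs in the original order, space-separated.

Step 1: ant0:(3,3)->N->(2,3) | ant1:(1,0)->N->(0,0)
  grid max=2 at (0,0)
Step 2: ant0:(2,3)->N->(1,3) | ant1:(0,0)->E->(0,1)
  grid max=1 at (0,0)
Step 3: ant0:(1,3)->N->(0,3) | ant1:(0,1)->W->(0,0)
  grid max=2 at (0,0)

(0,3) (0,0)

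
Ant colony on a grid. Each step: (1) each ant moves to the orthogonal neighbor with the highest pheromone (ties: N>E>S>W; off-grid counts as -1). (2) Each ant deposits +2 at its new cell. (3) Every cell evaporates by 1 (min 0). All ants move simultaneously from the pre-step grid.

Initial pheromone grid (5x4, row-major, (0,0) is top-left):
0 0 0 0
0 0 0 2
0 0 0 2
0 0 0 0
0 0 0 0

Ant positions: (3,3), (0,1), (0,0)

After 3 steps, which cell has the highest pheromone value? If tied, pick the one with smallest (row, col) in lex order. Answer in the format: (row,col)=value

Step 1: ant0:(3,3)->N->(2,3) | ant1:(0,1)->E->(0,2) | ant2:(0,0)->E->(0,1)
  grid max=3 at (2,3)
Step 2: ant0:(2,3)->N->(1,3) | ant1:(0,2)->W->(0,1) | ant2:(0,1)->E->(0,2)
  grid max=2 at (0,1)
Step 3: ant0:(1,3)->S->(2,3) | ant1:(0,1)->E->(0,2) | ant2:(0,2)->W->(0,1)
  grid max=3 at (0,1)
Final grid:
  0 3 3 0
  0 0 0 1
  0 0 0 3
  0 0 0 0
  0 0 0 0
Max pheromone 3 at (0,1)

Answer: (0,1)=3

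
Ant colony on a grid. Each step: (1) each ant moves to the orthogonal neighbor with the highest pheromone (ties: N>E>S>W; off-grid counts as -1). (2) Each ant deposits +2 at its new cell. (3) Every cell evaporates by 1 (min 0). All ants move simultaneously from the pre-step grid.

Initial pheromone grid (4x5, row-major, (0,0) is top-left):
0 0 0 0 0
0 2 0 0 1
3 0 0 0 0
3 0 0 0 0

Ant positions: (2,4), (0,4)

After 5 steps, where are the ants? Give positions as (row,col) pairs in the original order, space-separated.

Step 1: ant0:(2,4)->N->(1,4) | ant1:(0,4)->S->(1,4)
  grid max=4 at (1,4)
Step 2: ant0:(1,4)->N->(0,4) | ant1:(1,4)->N->(0,4)
  grid max=3 at (0,4)
Step 3: ant0:(0,4)->S->(1,4) | ant1:(0,4)->S->(1,4)
  grid max=6 at (1,4)
Step 4: ant0:(1,4)->N->(0,4) | ant1:(1,4)->N->(0,4)
  grid max=5 at (0,4)
Step 5: ant0:(0,4)->S->(1,4) | ant1:(0,4)->S->(1,4)
  grid max=8 at (1,4)

(1,4) (1,4)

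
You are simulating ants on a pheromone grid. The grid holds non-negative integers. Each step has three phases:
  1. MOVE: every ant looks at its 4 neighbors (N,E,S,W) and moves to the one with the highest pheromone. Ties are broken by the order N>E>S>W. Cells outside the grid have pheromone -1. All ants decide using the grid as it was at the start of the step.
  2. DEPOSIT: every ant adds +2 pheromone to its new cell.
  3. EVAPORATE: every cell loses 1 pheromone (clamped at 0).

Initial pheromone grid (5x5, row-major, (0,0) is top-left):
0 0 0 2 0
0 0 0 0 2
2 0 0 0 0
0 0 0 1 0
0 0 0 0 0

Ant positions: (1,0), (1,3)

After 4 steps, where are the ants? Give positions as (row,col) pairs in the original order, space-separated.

Step 1: ant0:(1,0)->S->(2,0) | ant1:(1,3)->N->(0,3)
  grid max=3 at (0,3)
Step 2: ant0:(2,0)->N->(1,0) | ant1:(0,3)->E->(0,4)
  grid max=2 at (0,3)
Step 3: ant0:(1,0)->S->(2,0) | ant1:(0,4)->W->(0,3)
  grid max=3 at (0,3)
Step 4: ant0:(2,0)->N->(1,0) | ant1:(0,3)->E->(0,4)
  grid max=2 at (0,3)

(1,0) (0,4)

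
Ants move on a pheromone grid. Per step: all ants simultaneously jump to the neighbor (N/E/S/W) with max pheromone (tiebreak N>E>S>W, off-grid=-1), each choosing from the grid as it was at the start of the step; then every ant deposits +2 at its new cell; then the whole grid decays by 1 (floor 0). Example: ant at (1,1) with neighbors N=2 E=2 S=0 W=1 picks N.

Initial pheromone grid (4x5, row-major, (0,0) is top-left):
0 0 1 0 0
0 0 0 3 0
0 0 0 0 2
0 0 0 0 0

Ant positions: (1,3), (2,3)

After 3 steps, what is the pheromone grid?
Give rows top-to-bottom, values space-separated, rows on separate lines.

After step 1: ants at (0,3),(1,3)
  0 0 0 1 0
  0 0 0 4 0
  0 0 0 0 1
  0 0 0 0 0
After step 2: ants at (1,3),(0,3)
  0 0 0 2 0
  0 0 0 5 0
  0 0 0 0 0
  0 0 0 0 0
After step 3: ants at (0,3),(1,3)
  0 0 0 3 0
  0 0 0 6 0
  0 0 0 0 0
  0 0 0 0 0

0 0 0 3 0
0 0 0 6 0
0 0 0 0 0
0 0 0 0 0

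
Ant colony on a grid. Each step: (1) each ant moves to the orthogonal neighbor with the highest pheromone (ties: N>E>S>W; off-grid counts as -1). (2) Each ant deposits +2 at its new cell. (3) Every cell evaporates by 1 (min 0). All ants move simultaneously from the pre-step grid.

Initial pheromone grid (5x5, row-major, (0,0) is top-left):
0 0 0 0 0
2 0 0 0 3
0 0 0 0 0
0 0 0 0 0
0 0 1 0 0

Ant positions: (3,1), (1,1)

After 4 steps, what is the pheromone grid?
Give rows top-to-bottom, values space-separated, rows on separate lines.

After step 1: ants at (2,1),(1,0)
  0 0 0 0 0
  3 0 0 0 2
  0 1 0 0 0
  0 0 0 0 0
  0 0 0 0 0
After step 2: ants at (1,1),(0,0)
  1 0 0 0 0
  2 1 0 0 1
  0 0 0 0 0
  0 0 0 0 0
  0 0 0 0 0
After step 3: ants at (1,0),(1,0)
  0 0 0 0 0
  5 0 0 0 0
  0 0 0 0 0
  0 0 0 0 0
  0 0 0 0 0
After step 4: ants at (0,0),(0,0)
  3 0 0 0 0
  4 0 0 0 0
  0 0 0 0 0
  0 0 0 0 0
  0 0 0 0 0

3 0 0 0 0
4 0 0 0 0
0 0 0 0 0
0 0 0 0 0
0 0 0 0 0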